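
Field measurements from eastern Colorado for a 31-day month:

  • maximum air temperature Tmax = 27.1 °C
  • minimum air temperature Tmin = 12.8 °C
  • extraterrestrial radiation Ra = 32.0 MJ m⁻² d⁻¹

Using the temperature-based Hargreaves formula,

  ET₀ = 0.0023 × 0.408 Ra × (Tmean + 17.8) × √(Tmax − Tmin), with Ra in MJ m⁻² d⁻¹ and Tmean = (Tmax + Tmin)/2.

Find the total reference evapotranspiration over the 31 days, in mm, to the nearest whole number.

133 mm

Tmean = (27.1 + 12.8)/2 = 19.95 °C
0.408 Ra = 0.408 × 32.0 = 13.0560 mm/d equivalent
ET₀ = 0.0023 × 13.0560 × (19.95 + 17.8) × √14.3 = 0.0023 × 13.0560 × 37.75 × 3.7815 = 4.2867 mm/d
Over 31 days: 4.2867 × 31 = 132.888 mm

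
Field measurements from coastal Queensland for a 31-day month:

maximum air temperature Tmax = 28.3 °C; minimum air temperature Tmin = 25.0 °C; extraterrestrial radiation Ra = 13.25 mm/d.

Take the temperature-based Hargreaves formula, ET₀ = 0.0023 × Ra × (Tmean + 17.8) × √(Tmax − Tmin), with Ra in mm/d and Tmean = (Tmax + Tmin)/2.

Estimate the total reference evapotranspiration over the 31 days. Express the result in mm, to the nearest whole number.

Tmean = (28.3 + 25.0)/2 = 26.65 °C
ET₀ = 0.0023 × 13.25 × (26.65 + 17.8) × √3.3 = 0.0023 × 13.25 × 44.45 × 1.8166 = 2.4608 mm/d
Over 31 days: 2.4608 × 31 = 76.285 mm

76 mm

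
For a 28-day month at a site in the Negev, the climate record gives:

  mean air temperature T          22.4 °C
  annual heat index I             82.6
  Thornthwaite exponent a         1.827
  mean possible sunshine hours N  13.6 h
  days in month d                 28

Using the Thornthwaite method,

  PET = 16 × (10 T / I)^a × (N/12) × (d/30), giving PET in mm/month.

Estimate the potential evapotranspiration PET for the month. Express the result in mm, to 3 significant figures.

10T/I = 10 × 22.4 / 82.6 = 2.7119
(10T/I)^a = 2.7119^1.827 = 6.1886
Uncorrected PET = 16 × 6.1886 = 99.018 mm
Correction = (N/12)(d/30) = (13.6/12)(28/30) = 1.0578
PET = 99.018 × 1.0578 = 104.741 mm/month

105 mm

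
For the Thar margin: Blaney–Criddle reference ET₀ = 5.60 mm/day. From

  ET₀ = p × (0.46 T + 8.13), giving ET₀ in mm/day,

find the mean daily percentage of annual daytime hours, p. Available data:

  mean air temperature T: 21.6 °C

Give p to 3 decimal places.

p = ET₀ / (0.46 T + 8.13) = 5.60 / (0.46 × 21.6 + 8.13) = 5.60 / 18.066 = 0.3100

0.310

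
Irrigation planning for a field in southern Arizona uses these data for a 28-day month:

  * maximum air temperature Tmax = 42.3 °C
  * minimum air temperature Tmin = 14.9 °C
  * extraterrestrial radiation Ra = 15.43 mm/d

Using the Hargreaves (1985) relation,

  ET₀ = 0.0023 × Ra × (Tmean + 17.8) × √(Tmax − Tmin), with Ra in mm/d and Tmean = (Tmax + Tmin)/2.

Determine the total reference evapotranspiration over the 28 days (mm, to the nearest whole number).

Tmean = (42.3 + 14.9)/2 = 28.60 °C
ET₀ = 0.0023 × 15.43 × (28.60 + 17.8) × √27.4 = 0.0023 × 15.43 × 46.40 × 5.2345 = 8.6196 mm/d
Over 28 days: 8.6196 × 28 = 241.349 mm

241 mm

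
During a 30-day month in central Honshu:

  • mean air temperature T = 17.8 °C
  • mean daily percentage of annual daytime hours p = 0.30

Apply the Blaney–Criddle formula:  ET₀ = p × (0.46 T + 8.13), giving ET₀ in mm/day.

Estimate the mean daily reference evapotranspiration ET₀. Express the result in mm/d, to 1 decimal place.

ET₀ = 0.30 × (0.46 × 17.8 + 8.13) = 0.30 × 16.318 = 4.8954 mm/d

4.9 mm/d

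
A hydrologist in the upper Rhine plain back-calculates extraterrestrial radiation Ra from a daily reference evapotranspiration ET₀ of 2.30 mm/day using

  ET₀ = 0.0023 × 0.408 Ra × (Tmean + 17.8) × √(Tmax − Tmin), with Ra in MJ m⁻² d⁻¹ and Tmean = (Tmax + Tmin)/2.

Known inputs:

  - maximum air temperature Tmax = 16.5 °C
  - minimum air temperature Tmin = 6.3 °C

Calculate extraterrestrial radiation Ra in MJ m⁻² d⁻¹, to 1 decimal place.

Tmean = (16.5+6.3)/2 = 11.40 °C; ΔT = 10.2
Ra = ET₀ / [0.0023 × 0.408 × (Tmean+17.8) × √ΔT]
   = 2.30 / (0.0023 × 0.408 × 29.20 × 3.1937) = 26.282 MJ m⁻² d⁻¹

26.3 MJ m⁻² d⁻¹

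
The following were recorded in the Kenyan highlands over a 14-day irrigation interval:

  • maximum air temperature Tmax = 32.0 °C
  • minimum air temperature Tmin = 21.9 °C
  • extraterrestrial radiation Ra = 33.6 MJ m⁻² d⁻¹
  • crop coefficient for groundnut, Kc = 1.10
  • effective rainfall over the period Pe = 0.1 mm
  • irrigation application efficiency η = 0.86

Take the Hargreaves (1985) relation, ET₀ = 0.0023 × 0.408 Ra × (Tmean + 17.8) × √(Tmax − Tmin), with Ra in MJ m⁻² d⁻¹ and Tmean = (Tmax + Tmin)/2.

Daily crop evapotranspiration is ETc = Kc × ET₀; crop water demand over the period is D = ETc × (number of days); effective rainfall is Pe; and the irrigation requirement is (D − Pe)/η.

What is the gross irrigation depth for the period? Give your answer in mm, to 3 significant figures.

Tmean = (32.0 + 21.9)/2 = 26.95 °C
0.408 Ra = 0.408 × 33.6 = 13.7088 mm/d equivalent
ET₀ = 0.0023 × 13.7088 × (26.95 + 17.8) × √10.1 = 0.0023 × 13.7088 × 44.75 × 3.1780 = 4.4841 mm/d
ETc = Kc × ET₀ = 1.10 × 4.4841 = 4.9325 mm/d
Crop demand D = ETc × 14 d = 4.9325 × 14 = 69.055 mm
D − Pe = 69.055 − 0.1 = 68.955 mm
Gross irrigation = 68.955 / 0.86 = 80.180 mm

80.2 mm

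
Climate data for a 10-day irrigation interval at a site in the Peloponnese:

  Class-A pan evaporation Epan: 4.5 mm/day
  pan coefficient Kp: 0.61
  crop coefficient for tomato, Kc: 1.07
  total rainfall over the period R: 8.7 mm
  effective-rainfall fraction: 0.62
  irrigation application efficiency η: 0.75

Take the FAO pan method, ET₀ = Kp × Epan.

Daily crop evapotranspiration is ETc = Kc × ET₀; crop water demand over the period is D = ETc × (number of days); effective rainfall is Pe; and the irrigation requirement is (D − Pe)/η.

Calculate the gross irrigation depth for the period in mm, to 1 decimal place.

ET₀ = 0.61 × 4.5 = 2.7450 mm/d
ETc = Kc × ET₀ = 1.07 × 2.7450 = 2.9372 mm/d
Crop demand D = ETc × 10 d = 2.9372 × 10 = 29.372 mm
Pe = 0.62 × 8.7 = 5.394 mm
D − Pe = 29.372 − 5.394 = 23.978 mm
Gross irrigation = 23.978 / 0.75 = 31.971 mm

32.0 mm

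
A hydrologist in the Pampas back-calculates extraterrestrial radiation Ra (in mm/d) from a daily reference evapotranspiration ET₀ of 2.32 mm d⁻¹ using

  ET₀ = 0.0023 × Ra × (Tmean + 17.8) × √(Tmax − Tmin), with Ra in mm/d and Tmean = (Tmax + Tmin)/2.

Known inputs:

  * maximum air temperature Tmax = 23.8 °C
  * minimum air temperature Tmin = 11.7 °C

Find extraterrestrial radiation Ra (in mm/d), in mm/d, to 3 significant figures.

8.16 mm/d

Tmean = 17.75 °C; √ΔT = 3.4785
Ra = ET₀ / [0.0023 × (Tmean+17.8) × √ΔT] = 2.32 / (0.0023 × 35.55 × 3.4785) = 8.157 mm/d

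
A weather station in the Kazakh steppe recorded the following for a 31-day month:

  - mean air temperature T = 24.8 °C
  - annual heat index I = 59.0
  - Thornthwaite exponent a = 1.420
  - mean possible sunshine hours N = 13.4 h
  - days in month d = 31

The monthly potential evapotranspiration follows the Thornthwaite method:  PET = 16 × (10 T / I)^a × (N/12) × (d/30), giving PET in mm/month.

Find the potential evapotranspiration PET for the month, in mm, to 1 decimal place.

141.8 mm

10T/I = 10 × 24.8 / 59.0 = 4.2034
(10T/I)^a = 4.2034^1.420 = 7.6827
Uncorrected PET = 16 × 7.6827 = 122.923 mm
Correction = (N/12)(d/30) = (13.4/12)(31/30) = 1.1539
PET = 122.923 × 1.1539 = 141.841 mm/month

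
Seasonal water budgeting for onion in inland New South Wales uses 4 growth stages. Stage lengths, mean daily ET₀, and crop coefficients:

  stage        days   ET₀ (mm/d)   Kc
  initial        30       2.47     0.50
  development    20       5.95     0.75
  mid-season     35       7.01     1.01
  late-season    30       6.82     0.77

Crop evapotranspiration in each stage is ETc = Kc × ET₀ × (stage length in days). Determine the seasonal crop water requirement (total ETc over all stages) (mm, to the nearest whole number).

532 mm

initial: 0.50 × 2.47 × 30 = 37.05 mm
development: 0.75 × 5.95 × 20 = 89.25 mm
mid-season: 1.01 × 7.01 × 35 = 247.80 mm
late-season: 0.77 × 6.82 × 30 = 157.54 mm
Seasonal total = 531.64 mm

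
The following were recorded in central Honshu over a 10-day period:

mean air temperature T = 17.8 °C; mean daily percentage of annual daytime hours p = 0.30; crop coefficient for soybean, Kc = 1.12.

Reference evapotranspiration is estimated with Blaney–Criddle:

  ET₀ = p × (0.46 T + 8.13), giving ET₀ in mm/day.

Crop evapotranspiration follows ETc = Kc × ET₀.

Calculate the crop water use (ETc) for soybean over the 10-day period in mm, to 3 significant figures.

54.8 mm

ET₀ = 0.30 × (0.46 × 17.8 + 8.13) = 0.30 × 16.318 = 4.8954 mm/d
ETc = Kc × ET₀ = 1.12 × 4.8954 = 5.4828 mm/d
Over 10 days: 5.4828 × 10 = 54.828 mm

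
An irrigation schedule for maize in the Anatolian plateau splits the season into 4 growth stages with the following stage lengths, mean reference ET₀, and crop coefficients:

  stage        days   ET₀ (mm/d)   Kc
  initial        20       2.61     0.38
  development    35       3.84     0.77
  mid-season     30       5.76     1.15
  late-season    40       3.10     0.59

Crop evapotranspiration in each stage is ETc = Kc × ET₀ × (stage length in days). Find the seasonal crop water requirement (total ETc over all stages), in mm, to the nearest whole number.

initial: 0.38 × 2.61 × 20 = 19.84 mm
development: 0.77 × 3.84 × 35 = 103.49 mm
mid-season: 1.15 × 5.76 × 30 = 198.72 mm
late-season: 0.59 × 3.10 × 40 = 73.16 mm
Seasonal total = 395.21 mm

395 mm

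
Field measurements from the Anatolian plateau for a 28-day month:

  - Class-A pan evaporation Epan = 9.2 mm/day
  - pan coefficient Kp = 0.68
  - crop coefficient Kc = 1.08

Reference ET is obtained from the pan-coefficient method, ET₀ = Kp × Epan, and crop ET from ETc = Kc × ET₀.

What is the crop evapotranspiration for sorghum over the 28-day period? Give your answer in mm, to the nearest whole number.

189 mm

ET₀ = 0.68 × 9.2 = 6.2560 mm/d
ETc = Kc × ET₀ = 1.08 × 6.2560 = 6.7565 mm/d
Over 28 days: 6.7565 × 28 = 189.182 mm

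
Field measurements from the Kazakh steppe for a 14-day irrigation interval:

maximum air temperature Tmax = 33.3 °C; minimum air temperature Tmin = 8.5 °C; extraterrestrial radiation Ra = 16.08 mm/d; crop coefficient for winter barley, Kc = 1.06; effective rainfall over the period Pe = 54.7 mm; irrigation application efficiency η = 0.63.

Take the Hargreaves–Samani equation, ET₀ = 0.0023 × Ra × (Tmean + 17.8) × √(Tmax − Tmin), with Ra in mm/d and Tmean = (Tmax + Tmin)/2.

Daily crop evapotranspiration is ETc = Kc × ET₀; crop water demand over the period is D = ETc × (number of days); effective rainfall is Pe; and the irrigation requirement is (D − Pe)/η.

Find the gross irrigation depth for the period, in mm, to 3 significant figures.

81.1 mm

Tmean = (33.3 + 8.5)/2 = 20.90 °C
ET₀ = 0.0023 × 16.08 × (20.90 + 17.8) × √24.8 = 0.0023 × 16.08 × 38.70 × 4.9800 = 7.1278 mm/d
ETc = Kc × ET₀ = 1.06 × 7.1278 = 7.5555 mm/d
Crop demand D = ETc × 14 d = 7.5555 × 14 = 105.777 mm
D − Pe = 105.777 − 54.7 = 51.077 mm
Gross irrigation = 51.077 / 0.63 = 81.075 mm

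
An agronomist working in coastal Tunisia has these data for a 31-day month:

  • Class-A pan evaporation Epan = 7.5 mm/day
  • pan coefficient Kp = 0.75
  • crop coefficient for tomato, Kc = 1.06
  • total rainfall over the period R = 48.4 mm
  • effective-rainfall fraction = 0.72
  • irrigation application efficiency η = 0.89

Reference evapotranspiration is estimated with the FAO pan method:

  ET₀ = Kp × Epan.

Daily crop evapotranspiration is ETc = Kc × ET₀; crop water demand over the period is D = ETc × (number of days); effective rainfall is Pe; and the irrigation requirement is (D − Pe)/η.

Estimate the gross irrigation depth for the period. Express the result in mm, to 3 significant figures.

ET₀ = 0.75 × 7.5 = 5.6250 mm/d
ETc = Kc × ET₀ = 1.06 × 5.6250 = 5.9625 mm/d
Crop demand D = ETc × 31 d = 5.9625 × 31 = 184.838 mm
Pe = 0.72 × 48.4 = 34.848 mm
D − Pe = 184.838 − 34.848 = 149.990 mm
Gross irrigation = 149.990 / 0.89 = 168.528 mm

169 mm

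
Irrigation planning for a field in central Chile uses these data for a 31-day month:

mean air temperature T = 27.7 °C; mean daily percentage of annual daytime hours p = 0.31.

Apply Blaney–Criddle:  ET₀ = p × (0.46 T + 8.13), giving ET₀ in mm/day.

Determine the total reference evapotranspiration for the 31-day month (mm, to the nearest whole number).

201 mm

ET₀ = 0.31 × (0.46 × 27.7 + 8.13) = 0.31 × 20.872 = 6.4703 mm/d
Monthly total = 6.4703 × 31 = 200.579 mm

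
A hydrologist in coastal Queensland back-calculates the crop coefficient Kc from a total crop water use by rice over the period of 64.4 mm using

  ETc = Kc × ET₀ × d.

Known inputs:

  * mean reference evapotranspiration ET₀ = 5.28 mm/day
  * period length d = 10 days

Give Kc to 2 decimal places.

ETc = Kc × ET₀ × d  ⇒  Kc = ETc / (ET₀ × d)
Kc = 64.4 / (5.28 × 10) = 64.4 / 52.80 = 1.2197

1.22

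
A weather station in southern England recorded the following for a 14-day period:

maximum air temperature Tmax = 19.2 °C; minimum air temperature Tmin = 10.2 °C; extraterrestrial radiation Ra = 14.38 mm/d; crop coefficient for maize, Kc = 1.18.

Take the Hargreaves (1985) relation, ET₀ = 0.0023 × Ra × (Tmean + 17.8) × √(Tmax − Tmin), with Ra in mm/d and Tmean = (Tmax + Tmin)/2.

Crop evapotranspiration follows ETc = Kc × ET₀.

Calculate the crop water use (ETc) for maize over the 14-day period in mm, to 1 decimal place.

Tmean = (19.2 + 10.2)/2 = 14.70 °C
ET₀ = 0.0023 × 14.38 × (14.70 + 17.8) × √9.0 = 0.0023 × 14.38 × 32.50 × 3.0000 = 3.2247 mm/d
ETc = Kc × ET₀ = 1.18 × 3.2247 = 3.8051 mm/d
Over 14 days: 3.8051 × 14 = 53.271 mm

53.3 mm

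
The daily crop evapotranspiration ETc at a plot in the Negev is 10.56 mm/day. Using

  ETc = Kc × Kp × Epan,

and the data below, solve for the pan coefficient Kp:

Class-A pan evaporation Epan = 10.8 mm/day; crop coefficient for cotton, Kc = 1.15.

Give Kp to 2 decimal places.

ETc = Kc × Kp × Epan  ⇒  Kp = ETc / (Kc × Epan)
Kp = 10.56 / (1.15 × 10.8) = 10.56 / 12.420 = 0.8502

0.85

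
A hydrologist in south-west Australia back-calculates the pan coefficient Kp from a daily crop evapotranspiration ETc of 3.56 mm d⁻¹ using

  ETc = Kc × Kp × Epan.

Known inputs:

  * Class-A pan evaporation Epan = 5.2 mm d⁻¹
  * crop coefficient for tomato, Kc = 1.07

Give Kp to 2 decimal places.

0.64

ETc = Kc × Kp × Epan  ⇒  Kp = ETc / (Kc × Epan)
Kp = 3.56 / (1.07 × 5.2) = 3.56 / 5.564 = 0.6398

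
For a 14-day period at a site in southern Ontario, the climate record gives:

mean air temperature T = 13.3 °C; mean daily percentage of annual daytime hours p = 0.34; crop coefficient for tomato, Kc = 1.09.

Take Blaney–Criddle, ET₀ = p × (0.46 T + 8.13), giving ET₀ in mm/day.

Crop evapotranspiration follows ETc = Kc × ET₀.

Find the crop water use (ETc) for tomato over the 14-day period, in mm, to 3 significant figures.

ET₀ = 0.34 × (0.46 × 13.3 + 8.13) = 0.34 × 14.248 = 4.8443 mm/d
ETc = Kc × ET₀ = 1.09 × 4.8443 = 5.2803 mm/d
Over 14 days: 5.2803 × 14 = 73.924 mm

73.9 mm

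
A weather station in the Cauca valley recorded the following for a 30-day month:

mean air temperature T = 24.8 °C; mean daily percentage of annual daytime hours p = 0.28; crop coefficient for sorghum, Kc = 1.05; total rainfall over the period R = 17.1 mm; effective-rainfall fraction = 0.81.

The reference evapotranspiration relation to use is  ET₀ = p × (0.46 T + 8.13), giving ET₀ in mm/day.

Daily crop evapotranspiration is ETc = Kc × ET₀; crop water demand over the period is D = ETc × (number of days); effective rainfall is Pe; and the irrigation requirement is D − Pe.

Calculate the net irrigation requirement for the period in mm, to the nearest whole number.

ET₀ = 0.28 × (0.46 × 24.8 + 8.13) = 0.28 × 19.538 = 5.4706 mm/d
ETc = Kc × ET₀ = 1.05 × 5.4706 = 5.7441 mm/d
Crop demand D = ETc × 30 d = 5.7441 × 30 = 172.323 mm
Pe = 0.81 × 17.1 = 13.851 mm
D − Pe = 172.323 − 13.851 = 158.472 mm

158 mm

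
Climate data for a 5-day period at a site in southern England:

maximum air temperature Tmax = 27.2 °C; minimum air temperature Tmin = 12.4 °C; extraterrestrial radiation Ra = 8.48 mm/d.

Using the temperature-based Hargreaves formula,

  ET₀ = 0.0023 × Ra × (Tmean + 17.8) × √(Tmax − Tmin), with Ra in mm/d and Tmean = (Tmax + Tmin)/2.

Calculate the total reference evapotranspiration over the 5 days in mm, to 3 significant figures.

14.1 mm

Tmean = (27.2 + 12.4)/2 = 19.80 °C
ET₀ = 0.0023 × 8.48 × (19.80 + 17.8) × √14.8 = 0.0023 × 8.48 × 37.60 × 3.8471 = 2.8213 mm/d
Over 5 days: 2.8213 × 5 = 14.107 mm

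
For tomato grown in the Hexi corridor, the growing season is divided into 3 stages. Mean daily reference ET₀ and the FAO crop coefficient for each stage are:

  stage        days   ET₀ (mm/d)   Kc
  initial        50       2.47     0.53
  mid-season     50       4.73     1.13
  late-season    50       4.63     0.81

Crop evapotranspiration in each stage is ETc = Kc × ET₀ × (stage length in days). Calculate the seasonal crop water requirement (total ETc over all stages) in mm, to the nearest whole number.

520 mm

initial: 0.53 × 2.47 × 50 = 65.46 mm
mid-season: 1.13 × 4.73 × 50 = 267.25 mm
late-season: 0.81 × 4.63 × 50 = 187.52 mm
Seasonal total = 520.23 mm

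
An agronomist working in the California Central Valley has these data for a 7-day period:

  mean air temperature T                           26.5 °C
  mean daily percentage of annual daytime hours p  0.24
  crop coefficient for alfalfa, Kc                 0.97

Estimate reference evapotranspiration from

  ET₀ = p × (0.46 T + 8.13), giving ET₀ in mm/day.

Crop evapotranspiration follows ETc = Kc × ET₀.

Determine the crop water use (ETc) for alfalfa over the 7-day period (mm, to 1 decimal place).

33.1 mm

ET₀ = 0.24 × (0.46 × 26.5 + 8.13) = 0.24 × 20.320 = 4.8768 mm/d
ETc = Kc × ET₀ = 0.97 × 4.8768 = 4.7305 mm/d
Over 7 days: 4.7305 × 7 = 33.114 mm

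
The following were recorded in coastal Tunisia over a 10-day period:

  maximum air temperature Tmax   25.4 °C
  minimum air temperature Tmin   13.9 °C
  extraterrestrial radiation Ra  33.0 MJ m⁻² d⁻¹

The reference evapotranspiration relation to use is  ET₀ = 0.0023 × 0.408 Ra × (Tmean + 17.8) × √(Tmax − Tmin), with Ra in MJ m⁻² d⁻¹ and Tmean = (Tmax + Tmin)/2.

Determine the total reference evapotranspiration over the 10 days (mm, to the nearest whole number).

39 mm

Tmean = (25.4 + 13.9)/2 = 19.65 °C
0.408 Ra = 0.408 × 33.0 = 13.4640 mm/d equivalent
ET₀ = 0.0023 × 13.4640 × (19.65 + 17.8) × √11.5 = 0.0023 × 13.4640 × 37.45 × 3.3912 = 3.9328 mm/d
Over 10 days: 3.9328 × 10 = 39.328 mm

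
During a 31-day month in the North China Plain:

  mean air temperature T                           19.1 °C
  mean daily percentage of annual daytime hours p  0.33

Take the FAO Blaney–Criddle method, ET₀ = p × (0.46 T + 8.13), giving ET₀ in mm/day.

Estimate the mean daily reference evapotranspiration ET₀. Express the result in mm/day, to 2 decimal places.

5.58 mm/day

ET₀ = 0.33 × (0.46 × 19.1 + 8.13) = 0.33 × 16.916 = 5.5823 mm/d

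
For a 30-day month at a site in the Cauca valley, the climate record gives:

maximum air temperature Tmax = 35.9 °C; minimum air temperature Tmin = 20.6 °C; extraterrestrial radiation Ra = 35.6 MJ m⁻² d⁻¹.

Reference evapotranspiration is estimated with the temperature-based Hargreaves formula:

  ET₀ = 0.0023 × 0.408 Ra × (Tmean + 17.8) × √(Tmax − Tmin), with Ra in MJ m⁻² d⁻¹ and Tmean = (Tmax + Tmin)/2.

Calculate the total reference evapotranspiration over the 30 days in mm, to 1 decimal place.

Tmean = (35.9 + 20.6)/2 = 28.25 °C
0.408 Ra = 0.408 × 35.6 = 14.5248 mm/d equivalent
ET₀ = 0.0023 × 14.5248 × (28.25 + 17.8) × √15.3 = 0.0023 × 14.5248 × 46.05 × 3.9115 = 6.0174 mm/d
Over 30 days: 6.0174 × 30 = 180.522 mm

180.5 mm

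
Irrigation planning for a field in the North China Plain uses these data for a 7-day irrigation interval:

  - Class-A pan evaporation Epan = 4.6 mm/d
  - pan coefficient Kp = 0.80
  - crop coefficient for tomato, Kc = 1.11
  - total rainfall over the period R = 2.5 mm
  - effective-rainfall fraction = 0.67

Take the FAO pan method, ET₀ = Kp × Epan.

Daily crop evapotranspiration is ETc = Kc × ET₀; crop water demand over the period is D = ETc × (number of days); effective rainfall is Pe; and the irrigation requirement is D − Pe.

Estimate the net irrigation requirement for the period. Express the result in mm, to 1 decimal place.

ET₀ = 0.80 × 4.6 = 3.6800 mm/d
ETc = Kc × ET₀ = 1.11 × 3.6800 = 4.0848 mm/d
Crop demand D = ETc × 7 d = 4.0848 × 7 = 28.594 mm
Pe = 0.67 × 2.5 = 1.675 mm
D − Pe = 28.594 − 1.675 = 26.919 mm

26.9 mm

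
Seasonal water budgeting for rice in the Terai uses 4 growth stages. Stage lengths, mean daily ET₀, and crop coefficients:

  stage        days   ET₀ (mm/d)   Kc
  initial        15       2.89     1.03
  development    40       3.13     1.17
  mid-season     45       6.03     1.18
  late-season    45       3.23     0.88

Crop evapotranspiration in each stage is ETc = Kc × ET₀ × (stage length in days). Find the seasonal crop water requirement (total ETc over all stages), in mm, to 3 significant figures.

initial: 1.03 × 2.89 × 15 = 44.65 mm
development: 1.17 × 3.13 × 40 = 146.48 mm
mid-season: 1.18 × 6.03 × 45 = 320.19 mm
late-season: 0.88 × 3.23 × 45 = 127.91 mm
Seasonal total = 639.23 mm

639 mm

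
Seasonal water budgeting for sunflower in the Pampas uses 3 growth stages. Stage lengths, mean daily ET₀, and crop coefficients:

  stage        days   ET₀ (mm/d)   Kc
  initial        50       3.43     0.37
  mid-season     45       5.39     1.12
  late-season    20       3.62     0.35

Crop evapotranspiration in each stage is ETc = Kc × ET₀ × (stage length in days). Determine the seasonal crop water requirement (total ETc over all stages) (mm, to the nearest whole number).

initial: 0.37 × 3.43 × 50 = 63.46 mm
mid-season: 1.12 × 5.39 × 45 = 271.66 mm
late-season: 0.35 × 3.62 × 20 = 25.34 mm
Seasonal total = 360.46 mm

360 mm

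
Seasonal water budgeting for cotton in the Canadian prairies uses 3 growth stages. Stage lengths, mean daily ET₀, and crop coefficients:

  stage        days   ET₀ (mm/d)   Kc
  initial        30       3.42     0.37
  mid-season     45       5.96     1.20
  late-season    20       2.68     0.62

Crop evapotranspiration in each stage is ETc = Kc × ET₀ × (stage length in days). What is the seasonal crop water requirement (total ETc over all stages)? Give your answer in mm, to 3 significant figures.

initial: 0.37 × 3.42 × 30 = 37.96 mm
mid-season: 1.20 × 5.96 × 45 = 321.84 mm
late-season: 0.62 × 2.68 × 20 = 33.23 mm
Seasonal total = 393.03 mm

393 mm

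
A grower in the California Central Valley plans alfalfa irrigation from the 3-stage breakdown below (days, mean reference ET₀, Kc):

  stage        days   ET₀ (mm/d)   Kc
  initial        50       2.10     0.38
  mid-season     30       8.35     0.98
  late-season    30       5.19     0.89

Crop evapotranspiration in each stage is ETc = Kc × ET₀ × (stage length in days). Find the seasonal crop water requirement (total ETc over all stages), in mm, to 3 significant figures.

initial: 0.38 × 2.10 × 50 = 39.90 mm
mid-season: 0.98 × 8.35 × 30 = 245.49 mm
late-season: 0.89 × 5.19 × 30 = 138.57 mm
Seasonal total = 423.96 mm

424 mm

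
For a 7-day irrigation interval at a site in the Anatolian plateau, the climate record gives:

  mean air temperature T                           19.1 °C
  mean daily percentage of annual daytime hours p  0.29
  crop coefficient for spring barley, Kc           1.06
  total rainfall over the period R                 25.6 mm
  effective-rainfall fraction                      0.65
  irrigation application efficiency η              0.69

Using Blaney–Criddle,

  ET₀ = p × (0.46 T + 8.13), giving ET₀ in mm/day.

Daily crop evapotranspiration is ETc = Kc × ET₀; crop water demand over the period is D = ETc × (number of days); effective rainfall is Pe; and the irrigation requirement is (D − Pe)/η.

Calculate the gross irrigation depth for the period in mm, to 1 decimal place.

28.6 mm

ET₀ = 0.29 × (0.46 × 19.1 + 8.13) = 0.29 × 16.916 = 4.9056 mm/d
ETc = Kc × ET₀ = 1.06 × 4.9056 = 5.1999 mm/d
Crop demand D = ETc × 7 d = 5.1999 × 7 = 36.399 mm
Pe = 0.65 × 25.6 = 16.640 mm
D − Pe = 36.399 − 16.640 = 19.759 mm
Gross irrigation = 19.759 / 0.69 = 28.636 mm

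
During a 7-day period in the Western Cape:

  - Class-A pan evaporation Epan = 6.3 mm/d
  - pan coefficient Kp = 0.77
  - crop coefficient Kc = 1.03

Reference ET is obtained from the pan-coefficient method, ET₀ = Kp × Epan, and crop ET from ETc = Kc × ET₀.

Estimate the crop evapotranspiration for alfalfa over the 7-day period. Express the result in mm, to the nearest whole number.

35 mm

ET₀ = 0.77 × 6.3 = 4.8510 mm/d
ETc = Kc × ET₀ = 1.03 × 4.8510 = 4.9965 mm/d
Over 7 days: 4.9965 × 7 = 34.976 mm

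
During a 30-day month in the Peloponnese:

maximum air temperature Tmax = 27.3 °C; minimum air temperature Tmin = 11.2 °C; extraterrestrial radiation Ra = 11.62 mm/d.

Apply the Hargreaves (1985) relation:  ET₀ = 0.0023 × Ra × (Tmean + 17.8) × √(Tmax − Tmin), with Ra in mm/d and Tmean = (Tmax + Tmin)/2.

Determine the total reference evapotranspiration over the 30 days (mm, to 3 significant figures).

119 mm

Tmean = (27.3 + 11.2)/2 = 19.25 °C
ET₀ = 0.0023 × 11.62 × (19.25 + 17.8) × √16.1 = 0.0023 × 11.62 × 37.05 × 4.0125 = 3.9732 mm/d
Over 30 days: 3.9732 × 30 = 119.196 mm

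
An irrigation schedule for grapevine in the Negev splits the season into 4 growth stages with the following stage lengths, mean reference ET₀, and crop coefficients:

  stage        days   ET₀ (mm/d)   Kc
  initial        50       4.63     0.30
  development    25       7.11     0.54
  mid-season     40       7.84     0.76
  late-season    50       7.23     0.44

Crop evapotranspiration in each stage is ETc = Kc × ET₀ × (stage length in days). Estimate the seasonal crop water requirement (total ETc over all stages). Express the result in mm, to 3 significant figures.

563 mm

initial: 0.30 × 4.63 × 50 = 69.45 mm
development: 0.54 × 7.11 × 25 = 95.99 mm
mid-season: 0.76 × 7.84 × 40 = 238.34 mm
late-season: 0.44 × 7.23 × 50 = 159.06 mm
Seasonal total = 562.84 mm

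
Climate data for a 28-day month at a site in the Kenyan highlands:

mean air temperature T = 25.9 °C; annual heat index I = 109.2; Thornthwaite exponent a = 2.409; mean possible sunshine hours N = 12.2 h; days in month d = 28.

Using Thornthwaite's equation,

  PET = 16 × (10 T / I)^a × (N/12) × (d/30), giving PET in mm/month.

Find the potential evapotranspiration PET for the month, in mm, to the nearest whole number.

10T/I = 10 × 25.9 / 109.2 = 2.3718
(10T/I)^a = 2.3718^2.409 = 8.0087
Uncorrected PET = 16 × 8.0087 = 128.139 mm
Correction = (N/12)(d/30) = (12.2/12)(28/30) = 0.9489
PET = 128.139 × 0.9489 = 121.591 mm/month

122 mm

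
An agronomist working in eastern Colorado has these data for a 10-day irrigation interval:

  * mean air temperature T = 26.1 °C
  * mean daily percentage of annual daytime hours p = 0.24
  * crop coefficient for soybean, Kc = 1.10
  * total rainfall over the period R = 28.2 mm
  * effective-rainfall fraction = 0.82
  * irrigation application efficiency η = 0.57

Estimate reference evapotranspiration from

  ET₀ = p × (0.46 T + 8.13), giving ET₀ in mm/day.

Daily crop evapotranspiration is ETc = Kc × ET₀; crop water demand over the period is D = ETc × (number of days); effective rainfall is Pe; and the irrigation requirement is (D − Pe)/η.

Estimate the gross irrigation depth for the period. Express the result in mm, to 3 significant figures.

ET₀ = 0.24 × (0.46 × 26.1 + 8.13) = 0.24 × 20.136 = 4.8326 mm/d
ETc = Kc × ET₀ = 1.10 × 4.8326 = 5.3159 mm/d
Crop demand D = ETc × 10 d = 5.3159 × 10 = 53.159 mm
Pe = 0.82 × 28.2 = 23.124 mm
D − Pe = 53.159 − 23.124 = 30.035 mm
Gross irrigation = 30.035 / 0.57 = 52.693 mm

52.7 mm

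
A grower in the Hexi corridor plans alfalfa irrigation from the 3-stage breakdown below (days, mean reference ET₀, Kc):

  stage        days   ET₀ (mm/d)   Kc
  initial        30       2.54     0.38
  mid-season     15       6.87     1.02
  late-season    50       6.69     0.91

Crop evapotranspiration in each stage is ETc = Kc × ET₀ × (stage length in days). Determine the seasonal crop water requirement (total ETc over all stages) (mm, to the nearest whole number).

initial: 0.38 × 2.54 × 30 = 28.96 mm
mid-season: 1.02 × 6.87 × 15 = 105.11 mm
late-season: 0.91 × 6.69 × 50 = 304.40 mm
Seasonal total = 438.47 mm

438 mm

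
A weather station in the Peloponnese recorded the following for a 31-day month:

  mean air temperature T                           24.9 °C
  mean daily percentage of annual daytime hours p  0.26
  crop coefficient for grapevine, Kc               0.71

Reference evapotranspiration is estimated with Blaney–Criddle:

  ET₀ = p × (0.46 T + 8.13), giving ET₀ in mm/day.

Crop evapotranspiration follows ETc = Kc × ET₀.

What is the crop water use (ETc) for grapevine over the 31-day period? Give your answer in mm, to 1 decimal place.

112.1 mm

ET₀ = 0.26 × (0.46 × 24.9 + 8.13) = 0.26 × 19.584 = 5.0918 mm/d
ETc = Kc × ET₀ = 0.71 × 5.0918 = 3.6152 mm/d
Over 31 days: 3.6152 × 31 = 112.071 mm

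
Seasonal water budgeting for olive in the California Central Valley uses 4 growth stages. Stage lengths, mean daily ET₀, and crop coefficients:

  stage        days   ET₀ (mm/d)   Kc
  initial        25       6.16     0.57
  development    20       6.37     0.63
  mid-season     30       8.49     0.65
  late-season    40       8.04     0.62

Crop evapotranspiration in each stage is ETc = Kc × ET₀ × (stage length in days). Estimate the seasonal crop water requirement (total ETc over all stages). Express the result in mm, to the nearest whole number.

initial: 0.57 × 6.16 × 25 = 87.78 mm
development: 0.63 × 6.37 × 20 = 80.26 mm
mid-season: 0.65 × 8.49 × 30 = 165.56 mm
late-season: 0.62 × 8.04 × 40 = 199.39 mm
Seasonal total = 532.99 mm

533 mm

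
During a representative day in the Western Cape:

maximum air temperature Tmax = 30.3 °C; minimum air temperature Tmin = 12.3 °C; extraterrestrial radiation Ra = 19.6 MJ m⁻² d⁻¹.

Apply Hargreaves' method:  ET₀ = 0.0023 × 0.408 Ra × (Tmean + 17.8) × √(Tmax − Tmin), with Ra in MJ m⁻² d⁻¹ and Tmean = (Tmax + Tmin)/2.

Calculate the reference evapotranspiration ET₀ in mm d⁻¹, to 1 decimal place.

Tmean = (30.3 + 12.3)/2 = 21.30 °C
0.408 Ra = 0.408 × 19.6 = 7.9968 mm/d equivalent
ET₀ = 0.0023 × 7.9968 × (21.30 + 17.8) × √18.0 = 0.0023 × 7.9968 × 39.10 × 4.2426 = 3.0511 mm/d

3.1 mm d⁻¹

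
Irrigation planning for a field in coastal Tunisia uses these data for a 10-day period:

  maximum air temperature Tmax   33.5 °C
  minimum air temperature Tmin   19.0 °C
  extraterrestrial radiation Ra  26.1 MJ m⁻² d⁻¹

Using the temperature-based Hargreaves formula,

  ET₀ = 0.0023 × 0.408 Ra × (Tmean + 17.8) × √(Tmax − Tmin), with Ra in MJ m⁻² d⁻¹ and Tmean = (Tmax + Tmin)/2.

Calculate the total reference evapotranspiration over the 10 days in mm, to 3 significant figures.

Tmean = (33.5 + 19.0)/2 = 26.25 °C
0.408 Ra = 0.408 × 26.1 = 10.6488 mm/d equivalent
ET₀ = 0.0023 × 10.6488 × (26.25 + 17.8) × √14.5 = 0.0023 × 10.6488 × 44.05 × 3.8079 = 4.1083 mm/d
Over 10 days: 4.1083 × 10 = 41.083 mm

41.1 mm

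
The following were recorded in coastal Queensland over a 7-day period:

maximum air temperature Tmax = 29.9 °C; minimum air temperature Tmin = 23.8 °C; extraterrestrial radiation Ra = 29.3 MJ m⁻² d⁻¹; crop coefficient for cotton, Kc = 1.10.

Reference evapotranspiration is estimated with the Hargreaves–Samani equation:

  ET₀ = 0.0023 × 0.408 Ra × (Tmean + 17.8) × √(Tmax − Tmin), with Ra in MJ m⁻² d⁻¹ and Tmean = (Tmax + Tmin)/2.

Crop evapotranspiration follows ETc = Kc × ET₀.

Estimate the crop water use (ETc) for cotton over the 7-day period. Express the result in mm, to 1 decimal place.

23.3 mm

Tmean = (29.9 + 23.8)/2 = 26.85 °C
0.408 Ra = 0.408 × 29.3 = 11.9544 mm/d equivalent
ET₀ = 0.0023 × 11.9544 × (26.85 + 17.8) × √6.1 = 0.0023 × 11.9544 × 44.65 × 2.4698 = 3.0321 mm/d
ETc = Kc × ET₀ = 1.10 × 3.0321 = 3.3353 mm/d
Over 7 days: 3.3353 × 7 = 23.347 mm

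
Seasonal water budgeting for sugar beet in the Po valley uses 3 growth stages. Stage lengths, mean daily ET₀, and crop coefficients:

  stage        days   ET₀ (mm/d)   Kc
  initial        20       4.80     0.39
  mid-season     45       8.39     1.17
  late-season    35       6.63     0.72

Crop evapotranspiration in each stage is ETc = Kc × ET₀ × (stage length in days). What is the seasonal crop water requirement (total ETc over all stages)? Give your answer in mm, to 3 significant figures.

646 mm

initial: 0.39 × 4.80 × 20 = 37.44 mm
mid-season: 1.17 × 8.39 × 45 = 441.73 mm
late-season: 0.72 × 6.63 × 35 = 167.08 mm
Seasonal total = 646.25 mm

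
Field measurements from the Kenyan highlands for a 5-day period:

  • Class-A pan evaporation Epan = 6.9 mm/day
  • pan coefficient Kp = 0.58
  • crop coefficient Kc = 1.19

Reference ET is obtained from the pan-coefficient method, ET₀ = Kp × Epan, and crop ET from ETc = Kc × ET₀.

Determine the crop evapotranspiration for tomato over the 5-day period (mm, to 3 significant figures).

ET₀ = 0.58 × 6.9 = 4.0020 mm/d
ETc = Kc × ET₀ = 1.19 × 4.0020 = 4.7624 mm/d
Over 5 days: 4.7624 × 5 = 23.812 mm

23.8 mm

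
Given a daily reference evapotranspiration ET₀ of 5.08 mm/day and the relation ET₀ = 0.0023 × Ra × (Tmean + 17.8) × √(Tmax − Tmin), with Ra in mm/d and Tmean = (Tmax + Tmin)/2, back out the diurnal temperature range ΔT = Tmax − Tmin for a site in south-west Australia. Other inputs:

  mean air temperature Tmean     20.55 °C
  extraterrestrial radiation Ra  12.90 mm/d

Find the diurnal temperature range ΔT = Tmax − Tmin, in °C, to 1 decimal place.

19.9 °C

√ΔT = ET₀ / [0.0023 × Ra × (Tmean+17.8)] = 5.08 / (0.0023 × 12.90 × 38.35) = 4.4646
ΔT = 4.4646² = 19.933 °C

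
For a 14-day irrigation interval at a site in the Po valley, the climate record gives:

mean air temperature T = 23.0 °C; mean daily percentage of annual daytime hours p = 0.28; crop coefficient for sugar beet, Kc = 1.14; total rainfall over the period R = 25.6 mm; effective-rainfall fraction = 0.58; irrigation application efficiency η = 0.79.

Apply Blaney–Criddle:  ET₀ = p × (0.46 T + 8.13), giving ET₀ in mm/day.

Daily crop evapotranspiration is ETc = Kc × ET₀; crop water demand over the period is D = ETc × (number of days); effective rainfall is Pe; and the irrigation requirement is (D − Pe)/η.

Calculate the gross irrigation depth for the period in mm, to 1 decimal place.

ET₀ = 0.28 × (0.46 × 23.0 + 8.13) = 0.28 × 18.710 = 5.2388 mm/d
ETc = Kc × ET₀ = 1.14 × 5.2388 = 5.9722 mm/d
Crop demand D = ETc × 14 d = 5.9722 × 14 = 83.611 mm
Pe = 0.58 × 25.6 = 14.848 mm
D − Pe = 83.611 − 14.848 = 68.763 mm
Gross irrigation = 68.763 / 0.79 = 87.042 mm

87.0 mm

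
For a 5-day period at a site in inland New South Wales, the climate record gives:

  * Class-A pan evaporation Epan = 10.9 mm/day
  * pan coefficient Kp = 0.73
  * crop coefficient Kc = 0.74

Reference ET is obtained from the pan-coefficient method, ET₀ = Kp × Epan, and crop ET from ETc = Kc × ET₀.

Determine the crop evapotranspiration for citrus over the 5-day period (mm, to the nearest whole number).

29 mm

ET₀ = 0.73 × 10.9 = 7.9570 mm/d
ETc = Kc × ET₀ = 0.74 × 7.9570 = 5.8882 mm/d
Over 5 days: 5.8882 × 5 = 29.441 mm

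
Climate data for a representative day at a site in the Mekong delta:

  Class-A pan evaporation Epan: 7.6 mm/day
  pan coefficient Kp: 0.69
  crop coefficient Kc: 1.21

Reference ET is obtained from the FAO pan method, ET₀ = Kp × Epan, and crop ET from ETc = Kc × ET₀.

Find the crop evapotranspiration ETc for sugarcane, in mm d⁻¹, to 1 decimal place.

ET₀ = 0.69 × 7.6 = 5.2440 mm/d
ETc = Kc × ET₀ = 1.21 × 5.2440 = 6.3452 mm/d

6.3 mm d⁻¹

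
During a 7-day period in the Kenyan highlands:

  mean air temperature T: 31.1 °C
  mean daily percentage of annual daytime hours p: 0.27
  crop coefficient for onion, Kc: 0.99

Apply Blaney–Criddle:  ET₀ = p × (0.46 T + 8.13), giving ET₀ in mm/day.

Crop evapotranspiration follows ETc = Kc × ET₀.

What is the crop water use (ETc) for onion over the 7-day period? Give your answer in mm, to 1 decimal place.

ET₀ = 0.27 × (0.46 × 31.1 + 8.13) = 0.27 × 22.436 = 6.0577 mm/d
ETc = Kc × ET₀ = 0.99 × 6.0577 = 5.9971 mm/d
Over 7 days: 5.9971 × 7 = 41.980 mm

42.0 mm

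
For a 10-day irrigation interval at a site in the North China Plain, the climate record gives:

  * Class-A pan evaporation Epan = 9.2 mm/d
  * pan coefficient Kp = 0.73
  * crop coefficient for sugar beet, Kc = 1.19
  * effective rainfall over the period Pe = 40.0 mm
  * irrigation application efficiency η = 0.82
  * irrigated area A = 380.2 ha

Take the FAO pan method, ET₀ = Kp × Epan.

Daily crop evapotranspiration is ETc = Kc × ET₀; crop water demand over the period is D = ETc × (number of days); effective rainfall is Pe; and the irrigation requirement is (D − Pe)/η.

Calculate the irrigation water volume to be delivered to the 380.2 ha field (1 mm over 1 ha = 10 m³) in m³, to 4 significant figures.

185100 m³

ET₀ = 0.73 × 9.2 = 6.7160 mm/d
ETc = Kc × ET₀ = 1.19 × 6.7160 = 7.9920 mm/d
Crop demand D = ETc × 10 d = 7.9920 × 10 = 79.920 mm
D − Pe = 79.920 − 40.0 = 39.920 mm
Gross irrigation = 39.920 / 0.82 = 48.683 mm
Volume = 48.683 mm × 380.2 ha × 10 = 185092.8 m³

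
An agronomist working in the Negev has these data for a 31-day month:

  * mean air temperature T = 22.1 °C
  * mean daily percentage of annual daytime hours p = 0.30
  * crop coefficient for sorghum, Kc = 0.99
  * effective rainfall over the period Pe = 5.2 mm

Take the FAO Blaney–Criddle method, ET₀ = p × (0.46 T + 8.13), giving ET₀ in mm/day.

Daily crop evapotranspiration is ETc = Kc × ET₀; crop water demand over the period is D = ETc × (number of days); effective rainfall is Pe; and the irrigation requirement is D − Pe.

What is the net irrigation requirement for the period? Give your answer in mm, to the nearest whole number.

163 mm

ET₀ = 0.30 × (0.46 × 22.1 + 8.13) = 0.30 × 18.296 = 5.4888 mm/d
ETc = Kc × ET₀ = 0.99 × 5.4888 = 5.4339 mm/d
Crop demand D = ETc × 31 d = 5.4339 × 31 = 168.451 mm
D − Pe = 168.451 − 5.2 = 163.251 mm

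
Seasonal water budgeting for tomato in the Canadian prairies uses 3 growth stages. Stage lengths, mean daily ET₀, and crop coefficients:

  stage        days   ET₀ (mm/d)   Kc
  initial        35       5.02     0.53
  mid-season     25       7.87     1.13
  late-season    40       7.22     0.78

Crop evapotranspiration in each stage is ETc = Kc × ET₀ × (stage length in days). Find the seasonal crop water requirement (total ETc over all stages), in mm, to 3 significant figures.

541 mm

initial: 0.53 × 5.02 × 35 = 93.12 mm
mid-season: 1.13 × 7.87 × 25 = 222.33 mm
late-season: 0.78 × 7.22 × 40 = 225.26 mm
Seasonal total = 540.71 mm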